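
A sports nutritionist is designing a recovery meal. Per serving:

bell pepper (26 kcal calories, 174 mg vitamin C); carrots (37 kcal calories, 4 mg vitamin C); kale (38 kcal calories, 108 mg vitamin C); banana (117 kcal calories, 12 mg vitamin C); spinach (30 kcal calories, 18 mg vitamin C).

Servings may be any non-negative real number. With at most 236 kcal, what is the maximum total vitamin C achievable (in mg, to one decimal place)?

Vitamin C per kcal: bell pepper 6.692, kale 2.842, spinach 0.6, carrots 0.1081, banana 0.1026.
With no serving limits, spend the whole calories allowance on bell pepper: 236 kcal / 26 kcal × 174 mg = 1579.4 mg.

1579.4 mg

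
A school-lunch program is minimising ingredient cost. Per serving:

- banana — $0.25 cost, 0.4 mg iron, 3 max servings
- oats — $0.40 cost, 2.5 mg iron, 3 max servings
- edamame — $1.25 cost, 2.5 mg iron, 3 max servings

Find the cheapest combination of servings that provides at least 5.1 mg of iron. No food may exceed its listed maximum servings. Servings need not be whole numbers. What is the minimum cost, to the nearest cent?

$0.82

Cost per mg of iron: oats $0.1600, edamame $0.5000, banana $0.6250.
Take 2.04 servings of oats: +5.1 mg iron for $0.82 (total $0.82, still need 0.0 mg).
Filling from the cheapest source first is optimal under one linear minimum: $0.82.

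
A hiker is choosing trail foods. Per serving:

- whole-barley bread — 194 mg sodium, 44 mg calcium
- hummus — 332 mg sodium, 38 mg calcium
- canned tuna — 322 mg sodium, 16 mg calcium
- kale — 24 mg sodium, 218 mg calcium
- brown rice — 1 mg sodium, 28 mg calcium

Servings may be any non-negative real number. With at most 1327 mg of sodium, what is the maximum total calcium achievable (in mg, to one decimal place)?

Calcium per mg sodium: brown rice 28, kale 9.083, whole-barley bread 0.2268, hummus 0.1145, canned tuna 0.04969.
With no serving limits, spend the whole sodium allowance on brown rice: 1327 mg / 1 mg × 28 mg = 37156.0 mg.

37156.0 mg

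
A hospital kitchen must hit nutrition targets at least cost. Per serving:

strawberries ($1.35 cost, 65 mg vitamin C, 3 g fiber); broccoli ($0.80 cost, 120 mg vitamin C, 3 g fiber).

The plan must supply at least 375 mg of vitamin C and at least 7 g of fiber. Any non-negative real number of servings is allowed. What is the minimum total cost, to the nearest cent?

$2.50

The cheapest plan sits at a corner of the feasible region — with two constraints it uses at most two foods.
strawberries only: max(375/65, 7/3) = 5.769 servings → $7.79.
broccoli only: max(375/120, 7/3) = 3.125 servings → $2.50.
strawberries + broccoli: the both-tight solution has a negative serving — not a feasible corner.
Cheapest feasible corner: $2.50.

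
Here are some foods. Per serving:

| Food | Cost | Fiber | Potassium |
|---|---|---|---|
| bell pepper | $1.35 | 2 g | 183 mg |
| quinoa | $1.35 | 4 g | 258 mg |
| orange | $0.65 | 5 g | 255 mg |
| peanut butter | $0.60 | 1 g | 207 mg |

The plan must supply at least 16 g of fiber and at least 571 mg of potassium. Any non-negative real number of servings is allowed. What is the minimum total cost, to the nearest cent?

$2.08

Two binding constraints pin down two serving amounts, so the optimal mix uses at most two foods. The candidates are each food alone (scaled to the tighter of fiber/potassium) and each pair with both constraints tight.
bell pepper only: max(16/2, 571/183) = 8 servings → $10.80.
quinoa only: max(16/4, 571/258) = 4 servings → $5.40.
orange only: max(16/5, 571/255) = 3.2 servings → $2.08.
peanut butter only: max(16/1, 571/207) = 16 servings → $9.60.
bell pepper + quinoa: the both-tight solution has a negative serving — not a feasible corner.
bell pepper + orange with both targets exact would need a negative amount; discard.
bell pepper + peanut butter: intersection lies outside the first quadrant.
quinoa + orange: the both-tight solution has a negative serving — not a feasible corner.
quinoa + peanut butter: intersection lies outside the first quadrant.
orange + peanut butter with both targets exact would need a negative amount; discard.
The minimum over all feasible corners is $2.08.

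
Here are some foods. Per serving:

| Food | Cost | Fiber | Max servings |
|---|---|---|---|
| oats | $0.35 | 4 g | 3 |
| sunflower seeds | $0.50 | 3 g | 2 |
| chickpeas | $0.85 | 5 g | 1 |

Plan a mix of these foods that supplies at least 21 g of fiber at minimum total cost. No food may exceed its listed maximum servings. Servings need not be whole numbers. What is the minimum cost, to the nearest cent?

Cost per g of fiber: oats $0.0875, sunflower seeds $0.1667, chickpeas $0.1700.
Take 3 servings of oats: +12.0 g fiber for $1.05 (total $1.05, still need 9.0 g).
Take 2 servings of sunflower seeds: +6.0 g fiber for $1.00 (total $2.05, still need 3.0 g).
Take 0.6 servings of chickpeas: +3.0 g fiber for $0.51 (total $2.56, still need 0.0 g).
Greedy by cheapest-per-g is optimal for a single linear constraint, so the minimum cost is $2.56.

$2.56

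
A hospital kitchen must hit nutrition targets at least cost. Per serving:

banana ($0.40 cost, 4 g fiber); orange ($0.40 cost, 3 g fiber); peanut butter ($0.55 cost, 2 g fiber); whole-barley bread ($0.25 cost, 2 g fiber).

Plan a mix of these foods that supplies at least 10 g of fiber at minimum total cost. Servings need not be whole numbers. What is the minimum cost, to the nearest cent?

$1.00

Cost per g of fiber: banana $0.1000, whole-barley bread $0.1250, orange $0.1333, peanut butter $0.2750.
With no serving limits, use only banana: 10 g / 4 g = 2.5 servings × $0.40 = $1.00.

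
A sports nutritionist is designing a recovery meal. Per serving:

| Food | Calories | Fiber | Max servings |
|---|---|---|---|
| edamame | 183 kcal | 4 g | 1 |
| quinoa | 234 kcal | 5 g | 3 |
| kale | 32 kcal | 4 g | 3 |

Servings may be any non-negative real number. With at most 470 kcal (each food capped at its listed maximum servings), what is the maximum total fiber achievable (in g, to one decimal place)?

Fiber per kcal: kale 0.125, edamame 0.02186, quinoa 0.02137.
Take 3 servings of kale: uses 96 kcal, +12.0 g fiber (running total 12.0 g).
Take 1 serving of edamame: uses 183 kcal, +4.0 g fiber (running total 16.0 g).
Take 0.8162 servings of quinoa: uses 191 kcal, +4.1 g fiber (running total 20.1 g).
Greedy by best ratio exhausts the calories allowance optimally: 20.1 g.

20.1 g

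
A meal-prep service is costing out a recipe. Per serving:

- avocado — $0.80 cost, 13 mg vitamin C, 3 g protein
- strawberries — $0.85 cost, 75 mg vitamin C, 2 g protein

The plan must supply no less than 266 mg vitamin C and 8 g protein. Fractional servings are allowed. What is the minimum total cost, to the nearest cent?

$3.24

This is a tiny linear program; its minimum lies at a vertex of the feasible set. List the vertices and price them.
avocado only: max(266/13, 8/3) = 20.46 servings → $16.37.
strawberries only: max(266/75, 8/2) = 4 servings → $3.40.
avocado + strawberries with both tight: 0.3417 servings and 3.487 servings → $3.24.
So the least-cost plan costs $3.24.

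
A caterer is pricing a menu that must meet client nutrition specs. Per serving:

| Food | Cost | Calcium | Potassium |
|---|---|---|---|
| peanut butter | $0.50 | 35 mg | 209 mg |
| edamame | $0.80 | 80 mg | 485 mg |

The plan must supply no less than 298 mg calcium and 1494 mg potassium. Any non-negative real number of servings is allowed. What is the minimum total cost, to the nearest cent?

$2.98

The cheapest plan sits at a corner of the feasible region — with two constraints it uses at most two foods.
peanut butter only: max(298/35, 1494/209) = 8.514 servings → $4.26.
edamame only: max(298/80, 1494/485) = 3.725 servings → $2.98.
peanut butter + edamame with both targets exact would need a negative amount; discard.
So the least-cost plan costs $2.98.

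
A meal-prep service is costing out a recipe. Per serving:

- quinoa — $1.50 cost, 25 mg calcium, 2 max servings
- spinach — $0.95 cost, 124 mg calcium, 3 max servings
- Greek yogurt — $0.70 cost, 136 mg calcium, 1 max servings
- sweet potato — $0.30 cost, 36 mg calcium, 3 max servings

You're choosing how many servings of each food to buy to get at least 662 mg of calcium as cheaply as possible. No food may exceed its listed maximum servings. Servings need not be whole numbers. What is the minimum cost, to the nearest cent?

Cost per mg of calcium: Greek yogurt $0.0051, spinach $0.0077, sweet potato $0.0083, quinoa $0.0600.
Take 1 serving of Greek yogurt: +136.0 mg calcium for $0.70 (total $0.70, still need 526.0 mg).
Take 3 servings of spinach: +372.0 mg calcium for $2.85 (total $3.55, still need 154.0 mg).
Take 3 servings of sweet potato: +108.0 mg calcium for $0.90 (total $4.45, still need 46.0 mg).
Take 1.84 servings of quinoa: +46.0 mg calcium for $2.76 (total $7.21, still need 0.0 mg).
Filling from the cheapest source first is optimal under one linear minimum: $7.21.

$7.21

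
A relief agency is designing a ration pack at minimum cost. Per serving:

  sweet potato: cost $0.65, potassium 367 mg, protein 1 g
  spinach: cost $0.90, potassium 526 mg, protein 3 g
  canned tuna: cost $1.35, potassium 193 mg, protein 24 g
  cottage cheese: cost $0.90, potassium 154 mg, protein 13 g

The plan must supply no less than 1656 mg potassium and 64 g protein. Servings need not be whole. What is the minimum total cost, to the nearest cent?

$5.26

Check every corner: each single food scaled to meet both minima, and each pair solved so both constraints bind.
sweet potato only: max(1656/367, 64/1) = 64 servings → $41.60.
spinach only: max(1656/526, 64/3) = 21.33 servings → $19.20.
canned tuna only: max(1656/193, 64/24) = 8.58 servings → $11.58.
cottage cheese only: max(1656/154, 64/13) = 10.75 servings → $9.68.
sweet potato + spinach: intersection lies outside the first quadrant.
sweet potato + canned tuna with both tight: 3.18 servings and 2.534 servings → $5.49.
sweet potato + cottage cheese with both tight: 2.528 servings and 4.729 servings → $5.90.
spinach + canned tuna with both tight: 2.274 servings and 2.382 servings → $5.26.
spinach + cottage cheese with both tight: 1.831 servings and 4.501 servings → $5.70.
canned tuna + cottage cheese with both targets exact would need a negative amount; discard.
The minimum over all feasible corners is $5.26.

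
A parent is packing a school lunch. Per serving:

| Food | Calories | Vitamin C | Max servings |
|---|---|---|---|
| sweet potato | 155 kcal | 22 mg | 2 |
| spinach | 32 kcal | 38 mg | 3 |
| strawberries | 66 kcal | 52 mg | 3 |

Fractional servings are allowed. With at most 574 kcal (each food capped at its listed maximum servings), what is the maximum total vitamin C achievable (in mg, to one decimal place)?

Vitamin C per kcal: spinach 1.188, strawberries 0.7879, sweet potato 0.1419.
Take 3 servings of spinach: uses 96 kcal, +114.0 mg vitamin C (running total 114.0 mg).
Take 3 servings of strawberries: uses 198 kcal, +156.0 mg vitamin C (running total 270.0 mg).
Take 1.806 servings of sweet potato: uses 280 kcal, +39.7 mg vitamin C (running total 309.7 mg).
Greedy by best ratio exhausts the calories allowance optimally: 309.7 mg.

309.7 mg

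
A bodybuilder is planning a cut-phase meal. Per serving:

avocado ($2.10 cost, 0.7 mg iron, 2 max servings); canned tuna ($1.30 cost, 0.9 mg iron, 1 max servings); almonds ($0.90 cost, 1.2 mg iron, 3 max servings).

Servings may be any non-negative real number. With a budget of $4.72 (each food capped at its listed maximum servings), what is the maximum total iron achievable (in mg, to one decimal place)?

4.7 mg

Iron per dollar: almonds 1.333, canned tuna 0.6923, avocado 0.3333.
Take 3 servings of almonds: spends $2.70, +3.6 mg iron (running total 3.6 mg).
Take 1 serving of canned tuna: spends $1.30, +0.9 mg iron (running total 4.5 mg).
Take 0.3429 servings of avocado: spends $0.72, +0.2 mg iron (running total 4.7 mg).
Filling greedily by iron-per-dollar is optimal for one linear limit, giving 4.7 mg.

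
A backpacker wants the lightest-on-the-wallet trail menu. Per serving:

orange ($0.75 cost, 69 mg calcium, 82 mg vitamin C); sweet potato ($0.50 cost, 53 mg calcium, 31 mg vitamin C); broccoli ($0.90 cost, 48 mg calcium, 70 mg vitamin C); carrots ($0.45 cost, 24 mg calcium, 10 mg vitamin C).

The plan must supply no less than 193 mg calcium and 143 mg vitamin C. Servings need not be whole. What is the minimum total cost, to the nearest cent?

At the optimum either one food covers both requirements or two foods hit both targets exactly; no other combination can be cheaper.
orange only: max(193/69, 143/82) = 2.797 servings → $2.10.
sweet potato only: max(193/53, 143/31) = 4.613 servings → $2.31.
broccoli only: max(193/48, 143/70) = 4.021 servings → $3.62.
carrots only: max(193/24, 143/10) = 14.3 servings → $6.43.
orange + sweet potato with both tight: 0.7232 servings and 2.7 servings → $1.89.
orange + broccoli with both targets exact would need a negative amount; discard.
orange + carrots with both tight: 1.175 servings and 4.663 servings → $2.98.
sweet potato + broccoli with both tight: 2.991 servings and 0.7183 servings → $2.14.
sweet potato + carrots: intersection lies outside the first quadrant.
broccoli + carrots with both tight: 1.252 servings and 5.538 servings → $3.62.
Cheapest feasible corner: $1.89.

$1.89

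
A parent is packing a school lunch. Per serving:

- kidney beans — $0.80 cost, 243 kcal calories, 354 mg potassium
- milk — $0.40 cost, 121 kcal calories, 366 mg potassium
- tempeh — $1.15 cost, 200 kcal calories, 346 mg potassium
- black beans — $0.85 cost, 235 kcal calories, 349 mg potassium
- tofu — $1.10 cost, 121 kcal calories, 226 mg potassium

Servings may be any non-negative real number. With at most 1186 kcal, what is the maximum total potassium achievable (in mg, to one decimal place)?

Potassium per kcal: milk 3.025, tofu 1.868, tempeh 1.73, black beans 1.485, kidney beans 1.457.
With no serving limits, spend the whole calories allowance on milk: 1186 kcal / 121 kcal × 366 mg = 3587.4 mg.

3587.4 mg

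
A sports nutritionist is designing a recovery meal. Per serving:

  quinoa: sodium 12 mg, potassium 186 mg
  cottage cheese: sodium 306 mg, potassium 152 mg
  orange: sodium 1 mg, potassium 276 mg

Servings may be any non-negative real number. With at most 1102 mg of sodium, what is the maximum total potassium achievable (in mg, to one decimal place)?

304152.0 mg

Potassium per mg sodium: orange 276, quinoa 15.5, cottage cheese 0.4967.
With no serving limits, spend the whole sodium allowance on orange: 1102 mg / 1 mg × 276 mg = 304152.0 mg.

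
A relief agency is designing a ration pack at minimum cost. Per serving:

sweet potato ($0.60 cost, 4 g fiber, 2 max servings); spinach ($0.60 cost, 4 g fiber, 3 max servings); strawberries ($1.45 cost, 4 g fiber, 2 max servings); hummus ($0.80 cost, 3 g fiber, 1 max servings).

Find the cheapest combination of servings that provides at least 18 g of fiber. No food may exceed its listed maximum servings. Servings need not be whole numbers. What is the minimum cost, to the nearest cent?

Cost per g of fiber: sweet potato $0.1500, spinach $0.1500, hummus $0.2667, strawberries $0.3625.
Take 2 servings of sweet potato: +8.0 g fiber for $1.20 (total $1.20, still need 10.0 g).
Take 2.5 servings of spinach: +10.0 g fiber for $1.50 (total $2.70, still need 0.0 g).
Greedy by cheapest-per-g is optimal for a single linear constraint, so the minimum cost is $2.70.

$2.70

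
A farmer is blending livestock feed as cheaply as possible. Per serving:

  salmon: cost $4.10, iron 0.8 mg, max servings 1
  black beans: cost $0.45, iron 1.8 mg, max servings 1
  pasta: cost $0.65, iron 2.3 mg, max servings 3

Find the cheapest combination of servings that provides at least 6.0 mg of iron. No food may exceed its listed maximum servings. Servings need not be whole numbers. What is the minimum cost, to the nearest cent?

$1.64

Cost per mg of iron: black beans $0.2500, pasta $0.2826, salmon $5.1250.
Take 1 serving of black beans: +1.8 mg iron for $0.45 (total $0.45, still need 4.2 mg).
Take 1.826 servings of pasta: +4.2 mg iron for $1.19 (total $1.64, still need 0.0 mg).
Greedy by cheapest-per-mg is optimal for a single linear constraint, so the minimum cost is $1.64.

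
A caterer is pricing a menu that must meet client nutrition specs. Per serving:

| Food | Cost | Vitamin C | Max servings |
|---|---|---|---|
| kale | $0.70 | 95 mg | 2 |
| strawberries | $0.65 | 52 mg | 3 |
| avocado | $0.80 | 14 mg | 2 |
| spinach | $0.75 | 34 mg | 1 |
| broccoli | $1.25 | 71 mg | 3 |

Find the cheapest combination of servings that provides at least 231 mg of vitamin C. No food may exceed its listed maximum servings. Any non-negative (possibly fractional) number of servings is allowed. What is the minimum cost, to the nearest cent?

$1.91

Cost per mg of vitamin C: kale $0.0074, strawberries $0.0125, broccoli $0.0176, spinach $0.0221, avocado $0.0571.
Take 2 servings of kale: +190.0 mg vitamin C for $1.40 (total $1.40, still need 41.0 mg).
Take 0.7885 servings of strawberries: +41.0 mg vitamin C for $0.51 (total $1.91, still need 0.0 mg).
Filling from the cheapest source first is optimal under one linear minimum: $1.91.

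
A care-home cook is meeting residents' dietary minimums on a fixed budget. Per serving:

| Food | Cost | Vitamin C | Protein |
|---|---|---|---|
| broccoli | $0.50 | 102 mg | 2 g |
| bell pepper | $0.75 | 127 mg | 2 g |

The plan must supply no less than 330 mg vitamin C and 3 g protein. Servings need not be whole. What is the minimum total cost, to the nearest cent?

Check every corner: each single food scaled to meet both minima, and each pair solved so both constraints bind.
broccoli only: max(330/102, 3/2) = 3.235 servings → $1.62.
bell pepper only: max(330/127, 3/2) = 2.598 servings → $1.95.
broccoli + bell pepper: intersection lies outside the first quadrant.
Cheapest feasible corner: $1.62.

$1.62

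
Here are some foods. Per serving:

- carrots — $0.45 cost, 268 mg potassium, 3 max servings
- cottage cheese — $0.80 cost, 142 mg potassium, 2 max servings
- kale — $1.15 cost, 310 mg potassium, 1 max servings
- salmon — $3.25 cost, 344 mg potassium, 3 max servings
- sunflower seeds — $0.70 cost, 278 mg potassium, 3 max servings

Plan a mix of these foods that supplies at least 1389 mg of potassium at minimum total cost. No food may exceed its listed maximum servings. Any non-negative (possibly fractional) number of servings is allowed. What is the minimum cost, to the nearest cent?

$2.82

Cost per mg of potassium: carrots $0.0017, sunflower seeds $0.0025, kale $0.0037, cottage cheese $0.0056, salmon $0.0094.
Take 3 servings of carrots: +804.0 mg potassium for $1.35 (total $1.35, still need 585.0 mg).
Take 2.104 servings of sunflower seeds: +585.0 mg potassium for $1.47 (total $2.82, still need 0.0 mg).
Greedy by cheapest-per-mg is optimal for a single linear constraint, so the minimum cost is $2.82.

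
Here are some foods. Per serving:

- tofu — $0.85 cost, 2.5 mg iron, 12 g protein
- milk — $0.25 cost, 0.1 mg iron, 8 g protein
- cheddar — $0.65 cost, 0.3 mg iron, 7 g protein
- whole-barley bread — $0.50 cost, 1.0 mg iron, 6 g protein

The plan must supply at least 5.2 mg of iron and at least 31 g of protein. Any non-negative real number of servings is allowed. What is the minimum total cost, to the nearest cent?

$1.94

Minimising a linear cost over {iron ≥ 5.2, protein ≥ 31, servings ≥ 0} — the optimum is at a vertex, using one or two foods.
tofu only: max(5.2/2.5, 31/12) = 2.583 servings → $2.20.
milk only: max(5.2/0.1, 31/8) = 52 servings → $13.00.
cheddar only: max(5.2/0.3, 31/7) = 17.33 servings → $11.27.
whole-barley bread only: max(5.2/1.0, 31/6) = 5.2 servings → $2.60.
tofu + milk with both tight: 2.048 servings and 0.8032 servings → $1.94.
tofu + cheddar with both tight: 1.95 servings and 1.086 servings → $2.36.
tofu + whole-barley bread with both tight: 0.06667 servings and 5.033 servings → $2.57.
milk + cheddar: intersection lies outside the first quadrant.
milk + whole-barley bread: the both-tight solution has a negative serving — not a feasible corner.
cheddar + whole-barley bread: the both-tight solution has a negative serving — not a feasible corner.
Cheapest feasible corner: $1.94.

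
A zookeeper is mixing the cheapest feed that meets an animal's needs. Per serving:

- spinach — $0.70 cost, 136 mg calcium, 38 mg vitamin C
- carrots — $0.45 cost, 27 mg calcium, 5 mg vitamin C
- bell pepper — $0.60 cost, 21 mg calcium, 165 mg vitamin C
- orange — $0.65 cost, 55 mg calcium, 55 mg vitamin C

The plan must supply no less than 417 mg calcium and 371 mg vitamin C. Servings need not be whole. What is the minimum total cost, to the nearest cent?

This is a tiny linear program; its minimum lies at a vertex of the feasible set. List the vertices and price them.
spinach only: max(417/136, 371/38) = 9.763 servings → $6.83.
carrots only: max(417/27, 371/5) = 74.2 servings → $33.39.
bell pepper only: max(417/21, 371/165) = 19.86 servings → $11.91.
orange only: max(417/55, 371/55) = 7.582 servings → $4.93.
spinach + carrots with both targets exact would need a negative amount; discard.
spinach + bell pepper with both tight: 2.819 servings and 1.599 servings → $2.93.
spinach + orange with both tight: 0.4694 servings and 6.421 servings → $4.50.
carrots + bell pepper with both tight: 14.03 servings and 1.823 servings → $7.41.
carrots + orange with both tight: 2.091 servings and 6.555 servings → $5.20.
bell pepper + orange: intersection lies outside the first quadrant.
The minimum over all feasible corners is $2.93.

$2.93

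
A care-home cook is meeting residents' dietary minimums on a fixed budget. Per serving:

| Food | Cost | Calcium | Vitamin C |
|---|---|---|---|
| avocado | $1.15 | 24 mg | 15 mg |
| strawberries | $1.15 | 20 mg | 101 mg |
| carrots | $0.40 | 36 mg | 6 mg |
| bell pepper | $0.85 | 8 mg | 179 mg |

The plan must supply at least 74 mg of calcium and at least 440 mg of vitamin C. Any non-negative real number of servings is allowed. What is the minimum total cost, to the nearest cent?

Check every corner: each single food scaled to meet both minima, and each pair solved so both constraints bind.
avocado only: max(74/24, 440/15) = 29.33 servings → $33.73.
strawberries only: max(74/20, 440/101) = 4.356 servings → $5.01.
carrots only: max(74/36, 440/6) = 73.33 servings → $29.33.
bell pepper only: max(74/8, 440/179) = 9.25 servings → $7.86.
avocado + strawberries: intersection lies outside the first quadrant.
avocado + carrots: the both-tight solution has a negative serving — not a feasible corner.
avocado + bell pepper with both tight: 2.329 servings and 2.263 servings → $4.60.
strawberries + carrots: intersection lies outside the first quadrant.
strawberries + bell pepper with both tight: 3.509 servings and 0.4784 servings → $4.44.
carrots + bell pepper with both tight: 1.521 servings and 2.407 servings → $2.65.
The minimum over all feasible corners is $2.65.

$2.65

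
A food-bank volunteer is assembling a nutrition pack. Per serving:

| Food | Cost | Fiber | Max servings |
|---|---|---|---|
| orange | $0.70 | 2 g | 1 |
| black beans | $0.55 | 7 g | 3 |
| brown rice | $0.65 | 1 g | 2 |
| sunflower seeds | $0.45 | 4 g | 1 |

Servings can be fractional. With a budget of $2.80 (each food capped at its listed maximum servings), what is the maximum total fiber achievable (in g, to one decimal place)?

Fiber per dollar: black beans 12.73, sunflower seeds 8.889, orange 2.857, brown rice 1.538.
Take 3 servings of black beans: spends $1.65, +21.0 g fiber (running total 21.0 g).
Take 1 serving of sunflower seeds: spends $0.45, +4.0 g fiber (running total 25.0 g).
Take 1 serving of orange: spends $0.70, +2.0 g fiber (running total 27.0 g).
Filling greedily by fiber-per-dollar is optimal for one linear limit, giving 27.0 g.

27.0 g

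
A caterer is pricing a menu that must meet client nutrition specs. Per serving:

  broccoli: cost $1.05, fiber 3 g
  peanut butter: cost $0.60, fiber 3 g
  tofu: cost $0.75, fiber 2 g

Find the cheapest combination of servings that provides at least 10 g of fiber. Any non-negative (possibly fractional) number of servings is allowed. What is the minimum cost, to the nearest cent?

Cost per g of fiber: peanut butter $0.2000, broccoli $0.3500, tofu $0.3750.
With no serving limits, use only peanut butter: 10 g / 3 g = 3.333 servings × $0.60 = $2.00.

$2.00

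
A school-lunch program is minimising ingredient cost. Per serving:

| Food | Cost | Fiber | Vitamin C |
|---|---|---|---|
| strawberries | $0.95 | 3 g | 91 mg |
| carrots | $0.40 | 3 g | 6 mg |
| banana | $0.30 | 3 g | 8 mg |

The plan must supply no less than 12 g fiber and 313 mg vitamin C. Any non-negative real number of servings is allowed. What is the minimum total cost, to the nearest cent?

With two linear requirements the optimum uses one or two foods; enumerate the corners.
strawberries only: max(12/3, 313/91) = 4 servings → $3.80.
carrots only: max(12/3, 313/6) = 52.17 servings → $20.87.
banana only: max(12/3, 313/8) = 39.12 servings → $11.74.
strawberries + carrots with both tight: 3.4 servings and 0.6 servings → $3.47.
strawberries + banana with both tight: 3.386 servings and 0.6145 servings → $3.40.
carrots + banana with both targets exact would need a negative amount; discard.
So the least-cost plan costs $3.40.

$3.40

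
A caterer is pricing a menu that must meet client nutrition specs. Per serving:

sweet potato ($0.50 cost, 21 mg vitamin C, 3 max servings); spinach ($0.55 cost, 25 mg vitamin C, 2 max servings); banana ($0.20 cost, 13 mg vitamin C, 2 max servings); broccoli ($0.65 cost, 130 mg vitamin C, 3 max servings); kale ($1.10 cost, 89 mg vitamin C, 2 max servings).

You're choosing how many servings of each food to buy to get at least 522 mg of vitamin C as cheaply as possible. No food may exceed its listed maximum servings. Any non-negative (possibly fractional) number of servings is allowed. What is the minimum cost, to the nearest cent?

Cost per mg of vitamin C: broccoli $0.0050, kale $0.0124, banana $0.0154, spinach $0.0220, sweet potato $0.0238.
Take 3 servings of broccoli: +390.0 mg vitamin C for $1.95 (total $1.95, still need 132.0 mg).
Take 1.483 servings of kale: +132.0 mg vitamin C for $1.63 (total $3.58, still need 0.0 mg).
Greedy by cheapest-per-mg is optimal for a single linear constraint, so the minimum cost is $3.58.

$3.58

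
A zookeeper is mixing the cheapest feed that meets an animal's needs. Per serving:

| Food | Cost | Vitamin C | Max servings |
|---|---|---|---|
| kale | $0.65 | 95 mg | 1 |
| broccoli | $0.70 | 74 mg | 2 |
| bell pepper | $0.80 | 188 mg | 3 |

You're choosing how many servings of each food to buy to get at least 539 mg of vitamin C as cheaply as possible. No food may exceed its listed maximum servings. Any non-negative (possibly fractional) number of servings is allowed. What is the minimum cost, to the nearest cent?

$2.29

Cost per mg of vitamin C: bell pepper $0.0043, kale $0.0068, broccoli $0.0095.
Take 2.867 servings of bell pepper: +539.0 mg vitamin C for $2.29 (total $2.29, still need 0.0 mg).
Filling from the cheapest source first is optimal under one linear minimum: $2.29.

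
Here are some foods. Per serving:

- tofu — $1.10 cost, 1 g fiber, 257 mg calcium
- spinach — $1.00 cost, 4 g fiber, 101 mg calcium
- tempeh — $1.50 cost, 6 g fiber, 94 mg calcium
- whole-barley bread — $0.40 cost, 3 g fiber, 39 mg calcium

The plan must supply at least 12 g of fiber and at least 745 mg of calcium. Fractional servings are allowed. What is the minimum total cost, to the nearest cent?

$3.93

Minimising a linear cost over {fiber ≥ 12, calcium ≥ 745, servings ≥ 0} — the optimum is at a vertex, using one or two foods.
tofu only: max(12/1, 745/257) = 12 servings → $13.20.
spinach only: max(12/4, 745/101) = 7.376 servings → $7.38.
tempeh only: max(12/6, 745/94) = 7.926 servings → $11.89.
whole-barley bread only: max(12/3, 745/39) = 19.1 servings → $7.64.
tofu + spinach with both tight: 1.907 servings and 2.523 servings → $4.62.
tofu + tempeh with both tight: 2.308 servings and 1.615 servings → $4.96.
tofu + whole-barley bread with both tight: 2.414 servings and 3.195 servings → $3.93.
spinach + tempeh: the both-tight solution has a negative serving — not a feasible corner.
spinach + whole-barley bread: intersection lies outside the first quadrant.
tempeh + whole-barley bread with both targets exact would need a negative amount; discard.
Cheapest feasible corner: $3.93.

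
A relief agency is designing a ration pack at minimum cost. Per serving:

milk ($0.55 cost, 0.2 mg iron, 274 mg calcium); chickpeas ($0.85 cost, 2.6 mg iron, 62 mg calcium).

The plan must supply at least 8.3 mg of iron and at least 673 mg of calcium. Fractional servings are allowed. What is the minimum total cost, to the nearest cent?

A basic optimal solution has at most two foods positive. Try each food alone and each pair with both targets met exactly.
milk only: max(8.3/0.2, 673/274) = 41.5 servings → $22.82.
chickpeas only: max(8.3/2.6, 673/62) = 10.85 servings → $9.23.
milk + chickpeas with both tight: 1.765 servings and 3.057 servings → $3.57.
The minimum over all feasible corners is $3.57.

$3.57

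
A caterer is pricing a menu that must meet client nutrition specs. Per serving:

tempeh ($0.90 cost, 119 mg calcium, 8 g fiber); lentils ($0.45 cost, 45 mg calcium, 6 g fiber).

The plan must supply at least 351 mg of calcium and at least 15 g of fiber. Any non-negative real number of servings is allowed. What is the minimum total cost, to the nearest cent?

This is a tiny linear program; its minimum lies at a vertex of the feasible set. List the vertices and price them.
tempeh only: max(351/119, 15/8) = 2.95 servings → $2.65.
lentils only: max(351/45, 15/6) = 7.8 servings → $3.51.
tempeh + lentils: the both-tight solution has a negative serving — not a feasible corner.
So the least-cost plan costs $2.65.

$2.65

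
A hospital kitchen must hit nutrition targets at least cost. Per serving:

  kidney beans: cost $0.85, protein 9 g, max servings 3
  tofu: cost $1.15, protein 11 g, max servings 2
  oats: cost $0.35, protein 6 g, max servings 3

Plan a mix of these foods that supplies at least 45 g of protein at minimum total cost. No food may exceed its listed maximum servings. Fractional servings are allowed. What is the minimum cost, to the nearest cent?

Cost per g of protein: oats $0.0583, kidney beans $0.0944, tofu $0.1045.
Take 3 servings of oats: +18.0 g protein for $1.05 (total $1.05, still need 27.0 g).
Take 3 servings of kidney beans: +27.0 g protein for $2.55 (total $3.60, still need 0.0 g).
Greedy by cheapest-per-g is optimal for a single linear constraint, so the minimum cost is $3.60.

$3.60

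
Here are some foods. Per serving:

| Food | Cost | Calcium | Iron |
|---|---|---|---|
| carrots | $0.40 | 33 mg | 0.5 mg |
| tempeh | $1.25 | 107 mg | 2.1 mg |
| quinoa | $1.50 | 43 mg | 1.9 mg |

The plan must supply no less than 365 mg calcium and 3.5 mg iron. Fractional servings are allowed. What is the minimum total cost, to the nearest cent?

For a min-cost LP with two ≥-constraints, a basic feasible solution has at most two positive variables.
carrots only: max(365/33, 3.5/0.5) = 11.06 servings → $4.42.
tempeh only: max(365/107, 3.5/2.1) = 3.411 servings → $4.26.
quinoa only: max(365/43, 3.5/1.9) = 8.488 servings → $12.73.
carrots + tempeh with both targets exact would need a negative amount; discard.
carrots + quinoa: intersection lies outside the first quadrant.
tempeh + quinoa: intersection lies outside the first quadrant.
Cheapest feasible corner: $4.26.

$4.26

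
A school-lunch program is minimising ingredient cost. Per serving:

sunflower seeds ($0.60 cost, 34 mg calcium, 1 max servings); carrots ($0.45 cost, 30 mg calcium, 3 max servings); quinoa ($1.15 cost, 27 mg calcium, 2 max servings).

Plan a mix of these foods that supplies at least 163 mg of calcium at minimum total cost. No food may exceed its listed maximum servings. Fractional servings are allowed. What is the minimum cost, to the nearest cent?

$3.61

Cost per mg of calcium: carrots $0.0150, sunflower seeds $0.0176, quinoa $0.0426.
Take 3 servings of carrots: +90.0 mg calcium for $1.35 (total $1.35, still need 73.0 mg).
Take 1 serving of sunflower seeds: +34.0 mg calcium for $0.60 (total $1.95, still need 39.0 mg).
Take 1.444 servings of quinoa: +39.0 mg calcium for $1.66 (total $3.61, still need 0.0 mg).
Filling from the cheapest source first is optimal under one linear minimum: $3.61.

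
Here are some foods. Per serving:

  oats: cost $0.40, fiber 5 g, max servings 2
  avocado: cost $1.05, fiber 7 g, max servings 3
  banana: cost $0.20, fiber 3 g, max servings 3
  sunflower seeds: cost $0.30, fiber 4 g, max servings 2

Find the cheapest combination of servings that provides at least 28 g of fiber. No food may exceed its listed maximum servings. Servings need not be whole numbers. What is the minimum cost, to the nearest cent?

$2.15

Cost per g of fiber: banana $0.0667, sunflower seeds $0.0750, oats $0.0800, avocado $0.1500.
Take 3 servings of banana: +9.0 g fiber for $0.60 (total $0.60, still need 19.0 g).
Take 2 servings of sunflower seeds: +8.0 g fiber for $0.60 (total $1.20, still need 11.0 g).
Take 2 servings of oats: +10.0 g fiber for $0.80 (total $2.00, still need 1.0 g).
Take 0.1429 servings of avocado: +1.0 g fiber for $0.15 (total $2.15, still need 0.0 g).
Filling from the cheapest source first is optimal under one linear minimum: $2.15.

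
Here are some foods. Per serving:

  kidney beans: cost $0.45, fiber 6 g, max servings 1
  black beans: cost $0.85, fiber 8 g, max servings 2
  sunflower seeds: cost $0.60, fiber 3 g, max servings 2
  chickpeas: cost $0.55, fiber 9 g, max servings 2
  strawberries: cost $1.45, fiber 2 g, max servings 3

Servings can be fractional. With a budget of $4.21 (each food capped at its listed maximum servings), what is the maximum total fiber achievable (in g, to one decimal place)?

44.8 g

Fiber per dollar: chickpeas 16.36, kidney beans 13.33, black beans 9.412, sunflower seeds 5, strawberries 1.379.
Take 2 servings of chickpeas: spends $1.10, +18.0 g fiber (running total 18.0 g).
Take 1 serving of kidney beans: spends $0.45, +6.0 g fiber (running total 24.0 g).
Take 2 servings of black beans: spends $1.70, +16.0 g fiber (running total 40.0 g).
Take 1.6 servings of sunflower seeds: spends $0.96, +4.8 g fiber (running total 44.8 g).
Filling greedily by fiber-per-dollar is optimal for one linear limit, giving 44.8 g.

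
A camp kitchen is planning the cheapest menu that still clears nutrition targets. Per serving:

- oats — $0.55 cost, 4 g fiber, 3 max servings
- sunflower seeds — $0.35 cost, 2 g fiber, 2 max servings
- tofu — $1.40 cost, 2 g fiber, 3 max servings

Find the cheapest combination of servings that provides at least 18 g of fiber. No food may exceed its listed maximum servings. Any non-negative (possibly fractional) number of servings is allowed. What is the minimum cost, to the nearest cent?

Cost per g of fiber: oats $0.1375, sunflower seeds $0.1750, tofu $0.7000.
Take 3 servings of oats: +12.0 g fiber for $1.65 (total $1.65, still need 6.0 g).
Take 2 servings of sunflower seeds: +4.0 g fiber for $0.70 (total $2.35, still need 2.0 g).
Take 1 serving of tofu: +2.0 g fiber for $1.40 (total $3.75, still need 0.0 g).
Filling from the cheapest source first is optimal under one linear minimum: $3.75.

$3.75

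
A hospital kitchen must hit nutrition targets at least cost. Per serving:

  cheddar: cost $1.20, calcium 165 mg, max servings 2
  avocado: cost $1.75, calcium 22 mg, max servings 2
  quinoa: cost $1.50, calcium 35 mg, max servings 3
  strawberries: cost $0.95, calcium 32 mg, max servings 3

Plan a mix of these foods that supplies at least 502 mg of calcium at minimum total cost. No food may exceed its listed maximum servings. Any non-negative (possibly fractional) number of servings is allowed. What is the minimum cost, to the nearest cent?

$8.51

Cost per mg of calcium: cheddar $0.0073, strawberries $0.0297, quinoa $0.0429, avocado $0.0795.
Take 2 servings of cheddar: +330.0 mg calcium for $2.40 (total $2.40, still need 172.0 mg).
Take 3 servings of strawberries: +96.0 mg calcium for $2.85 (total $5.25, still need 76.0 mg).
Take 2.171 servings of quinoa: +76.0 mg calcium for $3.26 (total $8.51, still need 0.0 mg).
Greedy by cheapest-per-mg is optimal for a single linear constraint, so the minimum cost is $8.51.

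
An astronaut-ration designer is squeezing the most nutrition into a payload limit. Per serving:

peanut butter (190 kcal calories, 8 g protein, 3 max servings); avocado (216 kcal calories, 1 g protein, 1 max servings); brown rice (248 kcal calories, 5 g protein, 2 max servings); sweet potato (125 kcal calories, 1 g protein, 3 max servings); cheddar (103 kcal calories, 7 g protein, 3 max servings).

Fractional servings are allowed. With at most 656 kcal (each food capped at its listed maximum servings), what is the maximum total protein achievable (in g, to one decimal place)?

35.6 g

Protein per kcal: cheddar 0.06796, peanut butter 0.04211, brown rice 0.02016, sweet potato 0.008, avocado 0.00463.
Take 3 servings of cheddar: uses 309 kcal, +21.0 g protein (running total 21.0 g).
Take 1.826 servings of peanut butter: uses 347 kcal, +14.6 g protein (running total 35.6 g).
Filling greedily by protein-per-kcal is optimal for one linear limit, giving 35.6 g.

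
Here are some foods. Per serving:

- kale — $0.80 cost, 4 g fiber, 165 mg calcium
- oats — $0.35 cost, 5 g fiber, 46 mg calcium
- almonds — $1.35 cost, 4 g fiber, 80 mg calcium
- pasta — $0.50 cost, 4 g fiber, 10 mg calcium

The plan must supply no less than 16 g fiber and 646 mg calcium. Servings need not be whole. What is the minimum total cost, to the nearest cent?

The cheapest plan sits at a corner of the feasible region — with two constraints it uses at most two foods.
kale only: max(16/4, 646/165) = 4 servings → $3.20.
oats only: max(16/5, 646/46) = 14.04 servings → $4.92.
almonds only: max(16/4, 646/80) = 8.075 servings → $10.90.
pasta only: max(16/4, 646/10) = 64.6 servings → $32.30.
kale + oats with both tight: 3.891 servings and 0.08736 servings → $3.14.
kale + almonds with both tight: 3.835 servings and 0.1647 servings → $3.29.
kale + pasta with both tight: 3.91 servings and 0.09032 servings → $3.17.
oats + almonds with both targets exact would need a negative amount; discard.
oats + pasta: intersection lies outside the first quadrant.
almonds + pasta with both targets exact would need a negative amount; discard.
Cheapest feasible corner: $3.14.

$3.14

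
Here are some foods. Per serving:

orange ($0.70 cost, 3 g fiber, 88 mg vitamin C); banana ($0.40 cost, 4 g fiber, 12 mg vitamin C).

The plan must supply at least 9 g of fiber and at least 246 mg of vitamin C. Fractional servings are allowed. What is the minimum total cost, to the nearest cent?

orange only: max(9/3, 246/88) = 3 servings → $2.10.
banana only: max(9/4, 246/12) = 20.5 servings → $8.20.
orange + banana with both tight: 2.772 servings and 0.1709 servings → $2.01.
So the least-cost plan costs $2.01.

$2.01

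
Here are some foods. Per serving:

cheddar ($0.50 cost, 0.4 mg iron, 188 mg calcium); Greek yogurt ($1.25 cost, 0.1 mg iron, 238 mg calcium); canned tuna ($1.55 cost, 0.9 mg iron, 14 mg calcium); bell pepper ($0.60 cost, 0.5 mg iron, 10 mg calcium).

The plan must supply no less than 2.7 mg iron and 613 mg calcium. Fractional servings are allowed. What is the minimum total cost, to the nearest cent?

For a min-cost LP with two ≥-constraints, a basic feasible solution has at most two positive variables.
cheddar only: max(2.7/0.4, 613/188) = 6.75 servings → $3.38.
Greek yogurt only: max(2.7/0.1, 613/238) = 27 servings → $33.75.
canned tuna only: max(2.7/0.9, 613/14) = 43.79 servings → $67.87.
bell pepper only: max(2.7/0.5, 613/10) = 61.3 servings → $36.78.
cheddar + Greek yogurt: the both-tight solution has a negative serving — not a feasible corner.
cheddar + canned tuna with both tight: 3.141 servings and 1.604 servings → $4.06.
cheddar + bell pepper with both tight: 3.106 servings and 2.916 servings → $3.30.
Greek yogurt + canned tuna with both tight: 2.415 servings and 2.732 servings → $7.25.
Greek yogurt + bell pepper with both tight: 2.369 servings and 4.926 servings → $5.92.
canned tuna + bell pepper: intersection lies outside the first quadrant.
Cheapest feasible corner: $3.30.

$3.30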